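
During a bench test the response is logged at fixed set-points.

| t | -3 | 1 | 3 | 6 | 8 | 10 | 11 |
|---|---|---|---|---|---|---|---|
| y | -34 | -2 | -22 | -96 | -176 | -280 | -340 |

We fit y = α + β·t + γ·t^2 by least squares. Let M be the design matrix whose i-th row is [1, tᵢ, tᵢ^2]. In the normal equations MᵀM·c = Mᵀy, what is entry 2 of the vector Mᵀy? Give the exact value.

-8490

Entry 2 ↔ basis t, so (Mᵀy)_{2} = Σᵢ (t)·yᵢ = (-3)·(-34) + (1)·(-2) + (3)·(-22) + (6)·(-96) + (8)·(-176) + (10)·(-280) + (11)·(-340) = -8490.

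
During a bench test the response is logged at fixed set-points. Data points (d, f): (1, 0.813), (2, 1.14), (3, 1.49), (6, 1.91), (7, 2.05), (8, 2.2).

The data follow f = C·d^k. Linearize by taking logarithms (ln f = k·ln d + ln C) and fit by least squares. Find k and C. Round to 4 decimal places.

k = 0.4717, C = 0.8307

Taking logs, ln f = k·ln d + ln C, so regress ln f on ln d.
Σln d = 7.6089, Σ(ln d)² = 13.0084, Σln f = 2.4762, Σln d·ln f = 4.7248.
Equations: 13.0084·k + 7.6089·ln C = 4.7248;  7.6089·k + 6·ln C = 2.4762.
Slope k = (n·Σln d·ln f − Σln d·Σln f)/(n·Σ(ln d)² − (Σln d)²) = (6·4.7248 − 7.6089·2.4762)/20.1558 = 0.47171; ln C = (Σln f − k·Σln d)/n = -0.18550, so C = exp(-0.18550) = 0.83069.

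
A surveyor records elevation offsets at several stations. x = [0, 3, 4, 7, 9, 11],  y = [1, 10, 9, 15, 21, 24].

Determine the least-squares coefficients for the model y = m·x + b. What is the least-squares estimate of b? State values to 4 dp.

b = 1.7280

AᵀA·[m, b]ᵀ = Aᵀy reads: 276·m + 34·b = 624;  34·m + 6·b = 80.
Determinant 276·6 − 34² = 500.
m = (624·6 − 34·80)/500 = 256/125; b = (276·80 − 34·624)/500 = 216/125.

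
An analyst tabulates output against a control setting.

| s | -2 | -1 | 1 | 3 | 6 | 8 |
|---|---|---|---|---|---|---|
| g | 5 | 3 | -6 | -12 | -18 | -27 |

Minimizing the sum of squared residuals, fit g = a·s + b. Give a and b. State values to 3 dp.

XᵀX·[a, b]ᵀ = Xᵀg reads: 115·a + 15·b = -379;  15·a + 6·b = -55.
(Σs·s = 115, Σs = 15, Σ1 = 6, Σs·g = -379, Σg = -55.)
Δ = 115·6 − 15² = 465.
a = ((-379)·6 − 15·(-55))/465 = -483/155; b = (115·(-55) − 15·(-379))/465 = -128/93.

a = -3.116, b = -1.376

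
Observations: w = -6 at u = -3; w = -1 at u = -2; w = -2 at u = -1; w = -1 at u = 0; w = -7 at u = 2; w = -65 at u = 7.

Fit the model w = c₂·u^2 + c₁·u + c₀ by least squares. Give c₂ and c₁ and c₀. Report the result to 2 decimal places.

c₂ = -1.10, c₁ = -1.47, c₀ = -0.65

Compute the Gram sums: Σu^2·u^2 = 2515, Σu^2·u = 315, Σu^2 = 67, Σu·u = 67, Σu = 3, Σ1 = 6.
Moment sums: Σu^2·w = -3273, Σu·w = -447, Σw = -82.
Inverting the 3×3 Gram matrix, [c₂, c₁, c₀]ᵀ = [-120349/109456, -161235/109456, -8923/13682]ᵀ.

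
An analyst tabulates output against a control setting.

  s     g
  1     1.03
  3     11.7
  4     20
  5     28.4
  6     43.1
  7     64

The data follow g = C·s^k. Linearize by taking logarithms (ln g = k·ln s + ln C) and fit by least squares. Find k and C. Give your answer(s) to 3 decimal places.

With ln gᵢ as the transformed response and ln sᵢ as the regressor:
Σln s = 7.8320, Σ(ln s)² = 12.7160, Σln g = 16.7537, Σln s·ln g = 27.0770.
Equations: 12.7160·k + 7.8320·ln C = 27.0770;  7.8320·k + 6·ln C = 16.7537.
Slope k = (n·Σln s·ln g − Σln s·Σln g)/(n·Σ(ln s)² − (Σln s)²) = (6·27.0770 − 7.8320·16.7537)/14.9557 = 2.08933; ln C = (Σln g − k·Σln s)/n = 0.06501, so C = exp(0.06501) = 1.06717.

k = 2.089, C = 1.067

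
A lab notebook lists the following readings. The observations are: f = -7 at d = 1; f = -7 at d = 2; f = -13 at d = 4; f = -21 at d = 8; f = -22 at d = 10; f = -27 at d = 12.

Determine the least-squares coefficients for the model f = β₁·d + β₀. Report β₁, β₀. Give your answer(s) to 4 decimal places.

Forming XᵀX = [[329, 37]; [37, 6]] and Xᵀf = [-785, -97]ᵀ gives XᵀX·[β₁, β₀]ᵀ = Xᵀf.
Determinant 329·6 − 37² = 605.
β₁ = ((-785)·6 − 37·(-97))/605 = -1121/605; β₀ = (329·(-97) − 37·(-785))/605 = -2868/605.

β₁ = -1.8529, β₀ = -4.7405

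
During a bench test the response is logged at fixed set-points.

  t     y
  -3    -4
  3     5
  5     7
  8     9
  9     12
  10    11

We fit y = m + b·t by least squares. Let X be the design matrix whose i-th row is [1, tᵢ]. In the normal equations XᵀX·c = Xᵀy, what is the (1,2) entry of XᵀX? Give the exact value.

32

Row 1 ↔ basis 1, column 2 ↔ basis t, so (XᵀX)_{1,2} = Σᵢ t = (1)·(-3) + (1)·(3) + (1)·(5) + (1)·(8) + (1)·(9) + (1)·(10) = 32.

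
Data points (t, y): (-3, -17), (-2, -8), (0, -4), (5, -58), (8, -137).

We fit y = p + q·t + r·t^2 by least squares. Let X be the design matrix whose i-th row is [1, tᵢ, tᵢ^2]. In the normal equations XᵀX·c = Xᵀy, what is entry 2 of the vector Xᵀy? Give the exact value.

-1319

Entry 2 ↔ basis t, so (Xᵀy)_{2} = Σᵢ (t)·yᵢ = (-3)·(-17) + (-2)·(-8) + (0)·(-4) + (5)·(-58) + (8)·(-137) = -1319.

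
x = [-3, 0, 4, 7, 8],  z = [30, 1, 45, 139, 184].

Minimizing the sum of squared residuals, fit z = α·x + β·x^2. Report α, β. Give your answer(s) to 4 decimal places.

With design matrix A, AᵀA = [[138, 892]; [892, 6834]] and Aᵀz = [2535, 19577]ᵀ.
Δ = 138·6834 − 892² = 147428.
α = (2535·6834 − 892·19577)/147428 = -69247/73714; β = (138·19577 − 892·2535)/147428 = 220203/73714.

α = -0.9394, β = 2.9873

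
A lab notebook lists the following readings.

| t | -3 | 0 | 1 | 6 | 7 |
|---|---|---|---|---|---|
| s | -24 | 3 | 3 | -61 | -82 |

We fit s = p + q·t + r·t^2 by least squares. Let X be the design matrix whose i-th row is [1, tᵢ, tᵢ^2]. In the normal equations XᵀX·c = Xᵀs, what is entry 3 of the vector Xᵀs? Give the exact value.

-6427

Entry 3 ↔ basis t^2, so (Xᵀs)_{3} = Σᵢ (t^2)·sᵢ = (9)·(-24) + (0)·(3) + (1)·(3) + (36)·(-61) + (49)·(-82) = -6427.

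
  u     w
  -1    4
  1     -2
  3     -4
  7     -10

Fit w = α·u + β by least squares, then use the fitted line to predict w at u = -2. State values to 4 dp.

ŵ = 4.4571

With design matrix A, AᵀA = [[60, 10]; [10, 4]] and Aᵀw = [-88, -12]ᵀ.
Δ = 60·4 − 10² = 140.
α = ((-88)·4 − 10·(-12))/140 = -58/35; β = (60·(-12) − 10·(-88))/140 = 8/7.
At u = -2: ŵ = (-58/35)·(-2) + (8/7)·(1) = 156/35.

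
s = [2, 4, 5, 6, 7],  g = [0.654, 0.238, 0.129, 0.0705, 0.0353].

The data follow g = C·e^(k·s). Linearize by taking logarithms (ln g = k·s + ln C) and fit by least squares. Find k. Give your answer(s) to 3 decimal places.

k = -0.582

With ln gᵢ as the transformed response and sᵢ as the regressor:
Σs = 24.0000, Σ(s)² = 130.0000, Σln g = -9.9041, Σs·ln g = -56.1509.
Normal system: [[130.0000, 24.0000]; [24.0000, 5]]·[k, ln C]ᵀ = [-56.1509, -9.9041]ᵀ.
Solving (det = 74.0000): k = -0.58184, ln C = 0.81203.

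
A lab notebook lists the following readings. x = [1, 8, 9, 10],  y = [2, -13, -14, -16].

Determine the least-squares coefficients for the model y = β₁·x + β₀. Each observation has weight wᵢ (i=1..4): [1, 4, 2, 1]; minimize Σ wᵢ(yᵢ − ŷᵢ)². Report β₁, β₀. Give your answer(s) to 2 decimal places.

The normal equations are: 519·β₁ + 61·β₀ = -826;  61·β₁ + 8·β₀ = -94.
Eliminating β₀: 8·(row 1) − 61·(row 2) gives 431·β₁ = 8·(-826) − 61·(-94) = -874, so β₁ = -874/431.
Then β₀ = ((-94) − 61·(-874/431))/8 = 1600/431.

β₁ = -2.03, β₀ = 3.71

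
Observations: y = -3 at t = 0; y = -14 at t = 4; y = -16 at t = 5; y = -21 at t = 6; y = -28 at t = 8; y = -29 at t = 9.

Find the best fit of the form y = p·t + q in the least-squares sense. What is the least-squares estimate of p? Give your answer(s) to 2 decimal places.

p = -3.02

MᵀM·[p, q]ᵀ = Mᵀy reads: 222·p + 32·q = -747;  32·p + 6·q = -111.
Determinant 222·6 − 32² = 308.
p = ((-747)·6 − 32·(-111))/308 = -465/154; q = (222·(-111) − 32·(-747))/308 = -369/154.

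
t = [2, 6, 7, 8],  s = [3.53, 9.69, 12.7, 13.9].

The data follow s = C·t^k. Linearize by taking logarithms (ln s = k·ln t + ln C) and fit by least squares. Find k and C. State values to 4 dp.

k = 0.9893, C = 1.7618

Taking logs, ln s = k·ln t + ln C, so regress ln s on ln t.
Σln t = 6.5103, Σ(ln t)² = 11.8015, Σln s = 8.7059, Σln t·ln s = 15.3621.
Equations: 11.8015·k + 6.5103·ln C = 15.3621;  6.5103·k + 4·ln C = 8.7059.
Δ = 11.8015·4 − (6.5103)² = 4.8225; k = (15.3621·4 − 6.5103·8.7059)/4.8225 = 0.98929, ln C = (11.8015·8.7059 − 6.5103·15.3621)/4.8225 = 0.56634, so C = exp(0.56634) = 1.76180.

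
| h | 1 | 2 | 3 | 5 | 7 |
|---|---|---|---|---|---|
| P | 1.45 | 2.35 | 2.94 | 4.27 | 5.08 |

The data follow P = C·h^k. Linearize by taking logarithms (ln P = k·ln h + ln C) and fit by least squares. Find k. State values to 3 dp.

Linearized form: ln P = k·ln h + ln C. From the 5 transformed points,
Σln h = 5.3471, Σ(ln h)² = 8.0643, Σln P = 5.3813, Σln h·ln P = 7.2760.
Equations: 8.0643·k + 5.3471·ln C = 7.2760;  5.3471·k + 5·ln C = 5.3813.
Slope k = (n·Σln h·ln P − Σln h·Σln P)/(n·Σ(ln h)² − (Σln h)²) = (5·7.2760 − 5.3471·5.3813)/11.7297 = 0.64839; ln C = (Σln P − k·Σln h)/n = 0.38286.

k = 0.648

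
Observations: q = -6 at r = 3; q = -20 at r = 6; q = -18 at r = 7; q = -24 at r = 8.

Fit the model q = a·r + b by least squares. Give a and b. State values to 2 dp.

The normal system XᵀX·[a, b]ᵀ = Xᵀq is [[158, 24]; [24, 4]]·[a, b]ᵀ = [-456, -68]ᵀ.
Eliminating b: 4·(row 1) − 24·(row 2) gives 56·a = 4·(-456) − 24·(-68) = -192, so a = -24/7.
Then b = ((-68) − 24·(-24/7))/4 = 25/7.

a = -3.43, b = 3.57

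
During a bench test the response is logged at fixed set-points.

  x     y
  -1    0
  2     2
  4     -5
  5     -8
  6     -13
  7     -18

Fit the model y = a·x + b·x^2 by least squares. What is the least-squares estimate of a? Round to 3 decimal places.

The normal equations are: 131·a + 755·b = -260;  755·a + 4595·b = -1622.
det = 131·4595 − 755² = 31920.
a = ((-260)·4595 − 755·(-1622))/31920 = 997/1064; b = (131·(-1622) − 755·(-260))/31920 = -2697/5320.

a = 0.937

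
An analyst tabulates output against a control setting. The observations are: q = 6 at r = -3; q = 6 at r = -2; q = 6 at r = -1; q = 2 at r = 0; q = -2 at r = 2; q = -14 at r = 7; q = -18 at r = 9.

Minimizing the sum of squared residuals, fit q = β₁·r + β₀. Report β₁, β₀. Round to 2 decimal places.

β₁ = -2.17, β₀ = 1.71

Sums needed: Σr·r = 148, Σr = 12, Σ1 = 7.
Right-hand side: Σr·q = -300, Σq = -14.
Normal equations: [[148, 12]; [12, 7]]·[β₁, β₀]ᵀ = [-300, -14]ᵀ.
Δ = 148·7 − 12² = 892.
β₁ = ((-300)·7 − 12·(-14))/892 = -483/223; β₀ = (148·(-14) − 12·(-300))/892 = 382/223.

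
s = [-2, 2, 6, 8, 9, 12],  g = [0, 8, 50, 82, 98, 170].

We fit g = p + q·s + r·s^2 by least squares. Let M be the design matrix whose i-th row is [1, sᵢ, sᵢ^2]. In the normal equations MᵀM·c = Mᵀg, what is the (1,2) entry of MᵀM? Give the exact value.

Row 1 ↔ basis 1, column 2 ↔ basis s, so (MᵀM)_{1,2} = Σᵢ s = (1)·(-2) + (1)·(2) + (1)·(6) + (1)·(8) + (1)·(9) + (1)·(12) = 35.

35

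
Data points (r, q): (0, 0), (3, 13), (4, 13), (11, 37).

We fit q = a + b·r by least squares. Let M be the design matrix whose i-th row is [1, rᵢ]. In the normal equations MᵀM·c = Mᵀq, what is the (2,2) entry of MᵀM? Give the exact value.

Row 2 ↔ basis r, column 2 ↔ basis r, so (MᵀM)_{2,2} = Σᵢ (r)·(r) = (0)·(0) + (3)·(3) + (4)·(4) + (11)·(11) = 146.

146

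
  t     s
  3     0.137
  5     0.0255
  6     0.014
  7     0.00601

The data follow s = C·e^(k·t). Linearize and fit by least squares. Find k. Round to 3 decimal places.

Let Y = ln s. Fitting Y = k·t + ln C by least squares:
Over the data: Σt = 21.0000, Σ(t)² = 119.0000, Σln s = -15.0399, Σt·ln s = -85.7212.
Normal system: [[119.0000, 21.0000]; [21.0000, 4]]·[k, ln C]ᵀ = [-85.7212, -15.0399]ᵀ.
Solving (det = 35.0000): k = -0.77278, ln C = 0.29713.

k = -0.773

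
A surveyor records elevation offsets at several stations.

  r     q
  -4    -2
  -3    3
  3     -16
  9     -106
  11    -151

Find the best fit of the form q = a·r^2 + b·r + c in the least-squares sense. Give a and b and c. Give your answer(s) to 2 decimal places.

The normal system MᵀM·[a, b, c]ᵀ = Mᵀq is [[21620, 1996, 236]; [1996, 236, 16]; [236, 16, 5]]·[a, b, c]ᵀ = [-27006, -2664, -272]ᵀ.
Row-reducing yields a = -2479/2508, b = -7697/2508, c = 1301/627.

a = -0.99, b = -3.07, c = 2.07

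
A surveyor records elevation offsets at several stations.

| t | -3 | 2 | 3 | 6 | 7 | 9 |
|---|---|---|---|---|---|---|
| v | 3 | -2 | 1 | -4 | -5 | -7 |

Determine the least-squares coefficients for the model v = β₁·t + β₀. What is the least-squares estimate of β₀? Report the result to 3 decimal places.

β₀ = 0.971

Entries of AᵀA: Σt·t = 188, Σt = 24, Σ1 = 6.
And Σt·v = -132, Σv = -14.
Normal equations: [[188, 24]; [24, 6]]·[β₁, β₀]ᵀ = [-132, -14]ᵀ.
Δ = 188·6 − 24² = 552.
β₁ = ((-132)·6 − 24·(-14))/552 = -19/23; β₀ = (188·(-14) − 24·(-132))/552 = 67/69.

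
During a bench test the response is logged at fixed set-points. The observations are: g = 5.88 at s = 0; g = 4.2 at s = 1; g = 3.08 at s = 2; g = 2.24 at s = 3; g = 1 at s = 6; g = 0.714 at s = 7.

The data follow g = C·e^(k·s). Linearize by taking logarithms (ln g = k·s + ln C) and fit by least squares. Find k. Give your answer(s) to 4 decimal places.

k = -0.2950

With ln gᵢ as the transformed response and sᵢ as the regressor:
Sums: Σs = 19.0000, Σ(s)² = 99.0000, Σln g = 4.8012, Σs·ln g = 3.7463.
Normal system: [[99.0000, 19.0000]; [19.0000, 6]]·[k, ln C]ᵀ = [3.7463, 4.8012]ᵀ.
Solving (det = 233.0000): k = -0.29504, ln C = 1.73449.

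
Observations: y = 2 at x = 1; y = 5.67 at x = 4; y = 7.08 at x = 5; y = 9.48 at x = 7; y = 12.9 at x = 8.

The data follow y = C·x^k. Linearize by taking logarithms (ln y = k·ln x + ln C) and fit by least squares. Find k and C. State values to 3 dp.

Linearized form: ln y = k·ln x + ln C. From the 5 transformed points,
Σln x = 7.0211, Σ(ln x)² = 12.6227, Σln y = 9.1920, Σln x·ln y = 15.2499.
Normal system: [[12.6227, 7.0211]; [7.0211, 5]]·[k, ln C]ᵀ = [15.2499, 9.1920]ᵀ.
Δ = 12.6227·5 − (7.0211)² = 13.8181; k = (15.2499·5 − 7.0211·9.1920)/13.8181 = 0.84755, ln C = (12.6227·9.1920 − 7.0211·15.2499)/13.8181 = 0.64826, so C = exp(0.64826) = 1.91220.

k = 0.848, C = 1.912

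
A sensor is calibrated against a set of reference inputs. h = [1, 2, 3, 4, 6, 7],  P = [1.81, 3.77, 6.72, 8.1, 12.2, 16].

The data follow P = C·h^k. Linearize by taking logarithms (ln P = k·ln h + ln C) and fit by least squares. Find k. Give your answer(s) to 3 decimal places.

k = 1.097

With ln Pᵢ as the transformed response and ln hᵢ as the regressor:
AᵀA = [[10.6062, 6.9157]; [6.9157, 6]], rhs = [15.7899, 11.1914]ᵀ  (here Σln h = 6.9157, Σ(ln h)² = 10.6062, Σln P = 11.1914, Σln h·ln P = 15.7899).
Slope k = (n·Σln h·ln P − Σln h·Σln P)/(n·Σ(ln h)² − (Σln h)²) = (6·15.7899 − 6.9157·11.1914)/15.8099 = 1.09698; ln C = (Σln P − k·Σln h)/n = 0.60083.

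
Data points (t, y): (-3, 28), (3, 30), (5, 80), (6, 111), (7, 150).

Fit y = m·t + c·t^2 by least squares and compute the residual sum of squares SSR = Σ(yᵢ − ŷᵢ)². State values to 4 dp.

SSR = 12.5969

The normal equations are: 128·m + 684·c = 2122;  684·m + 4484·c = 13868.
(Σt·t = 128, Σt·t^2 = 684, Σt^2·t^2 = 4484, Σt·y = 2122, Σt^2·y = 13868.)
Eliminating c: 4484·(row 1) − 684·(row 2) gives 106096·m = 4484·2122 − 684·13868 = 29336, so m = 193/698.
Then c = (13868 − 684·(193/698))/4484 = 40457/13262.
Residuals: 9112/6631, 11373/6631, 15600/6631, -3186/6631, -9381/6631; SSR = 83530/6631.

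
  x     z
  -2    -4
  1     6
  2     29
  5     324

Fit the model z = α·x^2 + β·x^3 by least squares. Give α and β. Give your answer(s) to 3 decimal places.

α = 3.080, β = 1.977

Sums needed: Σx^2·x^2 = 658, Σx^2·x^3 = 3126, Σx^3·x^3 = 15754.
Right-hand side: Σx^2·z = 8206, Σx^3·z = 40770.
AᵀA·[α, β]ᵀ = Aᵀz becomes [[658, 3126]; [3126, 15754]]·[α, β]ᵀ = [8206, 40770]ᵀ.
det = 658·15754 − 3126² = 594256.
α = (8206·15754 − 3126·40770)/594256 = 114394/37141; β = (658·40770 − 3126·8206)/594256 = 73419/37141.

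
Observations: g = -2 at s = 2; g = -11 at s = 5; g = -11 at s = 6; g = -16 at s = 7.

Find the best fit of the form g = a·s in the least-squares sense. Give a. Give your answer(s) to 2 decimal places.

Sums needed: Σs·s = 114.
For Mᵀg: Σs·g = -237.
MᵀM·[a]ᵀ = Mᵀg becomes [[114]]·[a]ᵀ = [-237]ᵀ.
a = (-237)/114 = -2.07895.

a = -2.08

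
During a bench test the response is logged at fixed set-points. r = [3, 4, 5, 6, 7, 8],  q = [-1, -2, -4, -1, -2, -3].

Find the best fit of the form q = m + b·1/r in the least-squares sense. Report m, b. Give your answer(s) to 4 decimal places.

Entries of MᵀM: Σ1 = 6, Σ1/r = 341/280, Σ1/r·1/r = 195749/705600.
Right-hand side: Σq = -13, Σ1/r·q = -689/280.
Normal equations: [[6, 341/280]; [341/280, 195749/705600]]·[m, b]ᵀ = [-13, -689/280]ᵀ.
Δ = 6·(195749/705600) − (341/280)² = 8531/47040.
m = ((-13)·(195749/705600) − (341/280)·(-689/280))/(8531/47040) = -430196/127965; b = (6·(-689/280) − (341/280)·(-13))/(8531/47040) = 50232/8531.

m = -3.3618, b = 5.8882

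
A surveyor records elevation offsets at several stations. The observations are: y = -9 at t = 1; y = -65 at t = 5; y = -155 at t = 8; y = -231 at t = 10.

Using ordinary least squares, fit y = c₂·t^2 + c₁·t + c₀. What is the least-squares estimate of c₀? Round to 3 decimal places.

Forming AᵀA = [[14722, 1638, 190]; [1638, 190, 24]; [190, 24, 4]] and Aᵀy = [-34654, -3884, -460]ᵀ gives AᵀA·[c₂, c₁, c₀]ᵀ = Aᵀy.
Row-reducing yields c₂ = -1624/781, c₁ = -1502/781, c₀ = -333/71.

c₀ = -4.690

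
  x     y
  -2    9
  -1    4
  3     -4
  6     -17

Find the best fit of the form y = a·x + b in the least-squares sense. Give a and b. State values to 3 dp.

The normal system AᵀA·[a, b]ᵀ = Aᵀy is [[50, 6]; [6, 4]]·[a, b]ᵀ = [-136, -8]ᵀ.
Eliminating b: 4·(row 1) − 6·(row 2) gives 164·a = 4·(-136) − 6·(-8) = -496, so a = -124/41.
Then b = ((-8) − 6·(-124/41))/4 = 104/41.

a = -3.024, b = 2.537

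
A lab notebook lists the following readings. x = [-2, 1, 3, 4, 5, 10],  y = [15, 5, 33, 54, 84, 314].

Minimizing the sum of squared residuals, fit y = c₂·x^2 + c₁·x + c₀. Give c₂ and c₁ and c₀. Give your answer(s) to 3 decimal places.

c₂ = 3.050, c₁ = 0.606, c₀ = 3.243

Setting ∂/∂c₂ … = 0 gives: 10979·c₂ + 1209·c₁ + 155·c₀ = 34726;  1209·c₂ + 155·c₁ + 21·c₀ = 3850;  155·c₂ + 21·c₁ + 6·c₀ = 505.
(Σx^2·x^2 = 10979, Σx^2·x = 1209, Σx^2 = 155, Σx·x = 155, Σx = 21, Σ1 = 6, Σx^2·y = 34726, Σx·y = 3850, Σy = 505.)
Row-reducing yields c₂ = 81203/26620, c₁ = 16127/26620, c₀ = 1962/605.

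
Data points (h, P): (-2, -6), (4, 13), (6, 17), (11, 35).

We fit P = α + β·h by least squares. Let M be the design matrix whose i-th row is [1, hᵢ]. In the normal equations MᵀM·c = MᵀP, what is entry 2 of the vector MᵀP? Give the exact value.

Entry 2 ↔ basis h, so (MᵀP)_{2} = Σᵢ (h)·Pᵢ = (-2)·(-6) + (4)·(13) + (6)·(17) + (11)·(35) = 551.

551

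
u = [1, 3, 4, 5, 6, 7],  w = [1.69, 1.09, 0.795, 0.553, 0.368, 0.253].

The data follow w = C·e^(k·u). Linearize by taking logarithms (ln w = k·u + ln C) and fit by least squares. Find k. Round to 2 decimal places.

k = -0.32

Let Y = ln w. Fitting Y = k·u + ln C by least squares:
Sums: Σu = 26.0000, Σ(u)² = 136.0000, Σln w = -2.5849, Σu·ln w = -18.7150.
Normal system: [[136.0000, 26.0000]; [26.0000, 6]]·[k, ln C]ᵀ = [-18.7150, -2.5849]ᵀ.
Δ = 136.0000·6 − (26.0000)² = 140.0000; k = (-18.7150·6 − 26.0000·-2.5849)/140.0000 = -0.32201, ln C = (136.0000·-2.5849 − 26.0000·-18.7150)/140.0000 = 0.96455.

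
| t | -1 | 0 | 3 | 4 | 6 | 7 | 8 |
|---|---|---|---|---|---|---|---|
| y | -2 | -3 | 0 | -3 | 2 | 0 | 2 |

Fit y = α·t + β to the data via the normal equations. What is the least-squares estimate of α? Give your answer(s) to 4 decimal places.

Setting ∂/∂α … = 0 gives: 175·α + 27·β = 18;  27·α + 7·β = -4.
Δ = 175·7 − 27² = 496.
α = (18·7 − 27·(-4))/496 = 117/248; β = (175·(-4) − 27·18)/496 = -593/248.

α = 0.4718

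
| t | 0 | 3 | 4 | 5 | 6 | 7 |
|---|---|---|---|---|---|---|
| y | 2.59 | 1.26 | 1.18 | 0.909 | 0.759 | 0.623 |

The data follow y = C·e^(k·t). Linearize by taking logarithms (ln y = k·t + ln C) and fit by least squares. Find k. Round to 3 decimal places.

k = -0.201

Taking logs, ln y = k·t + ln C, so regress ln y on t.
Sums: Σt = 25.0000, Σ(t)² = 135.0000, Σln y = 0.5039, Σt·ln y = -4.0886.
Normal system: [[135.0000, 25.0000]; [25.0000, 6]]·[k, ln C]ᵀ = [-4.0886, 0.5039]ᵀ.
Slope k = (n·Σt·ln y − Σt·Σln y)/(n·Σ(t)² − (Σt)²) = (6·-4.0886 − 25.0000·0.5039)/185.0000 = -0.20070; ln C = (Σln y − k·Σt)/n = 0.92024.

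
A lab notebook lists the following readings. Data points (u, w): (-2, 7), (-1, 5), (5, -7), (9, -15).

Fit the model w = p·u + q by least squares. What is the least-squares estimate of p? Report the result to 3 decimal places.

Sums needed: Σu·u = 111, Σu = 11, Σ1 = 4.
And Σu·w = -189, Σw = -10.
Eliminating q: 4·(row 1) − 11·(row 2) gives 323·p = 4·(-189) − 11·(-10) = -646, so p = -2.
Then q = ((-10) − 11·(-2))/4 = 3.

p = -2.000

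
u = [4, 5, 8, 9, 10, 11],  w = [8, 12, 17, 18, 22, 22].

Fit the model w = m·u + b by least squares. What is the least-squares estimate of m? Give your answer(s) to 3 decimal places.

m = 1.970

Entries of AᵀA: Σu·u = 407, Σu = 47, Σ1 = 6.
Moment sums: Σu·w = 852, Σw = 99.
Normal equations: [[407, 47]; [47, 6]]·[m, b]ᵀ = [852, 99]ᵀ.
Eliminating b: 6·(row 1) − 47·(row 2) gives 233·m = 6·852 − 47·99 = 459, so m = 459/233.
Then b = (99 − 47·(459/233))/6 = 249/233.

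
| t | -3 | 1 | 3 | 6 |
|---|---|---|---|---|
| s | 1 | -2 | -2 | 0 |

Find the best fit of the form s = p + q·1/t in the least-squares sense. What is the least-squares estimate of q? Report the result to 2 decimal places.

q = -2.34

The normal system MᵀM·[p, q]ᵀ = Mᵀs is [[4, 7/6]; [7/6, 5/4]]·[p, q]ᵀ = [-3, -3]ᵀ.
Eliminating q: (5/4)·(row 1) − (7/6)·(row 2) gives (131/36)·p = (5/4)·(-3) − (7/6)·(-3) = -1/4, so p = -9/131.
Then q = ((-3) − (7/6)·(-9/131))/(5/4) = -306/131.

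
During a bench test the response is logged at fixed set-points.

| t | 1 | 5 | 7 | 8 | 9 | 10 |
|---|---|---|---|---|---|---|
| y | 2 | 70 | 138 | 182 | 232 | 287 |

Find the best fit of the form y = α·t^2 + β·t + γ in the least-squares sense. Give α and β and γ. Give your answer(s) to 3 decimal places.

Setting ∂/∂α … = 0 gives: 23684·α + 2710·β + 320·γ = 67654;  2710·α + 320·β + 40·γ = 7732;  320·α + 40·β + 6·γ = 911.
(Σt^2·t^2 = 23684, Σt^2·t = 2710, Σt^2 = 320, Σt·t = 320, Σt = 40, Σ1 = 6, Σt^2·y = 67654, Σt·y = 7732, Σy = 911.)
Row-reducing yields α = 9064/3057, β = -14659/15285, γ = 191/2038.

α = 2.965, β = -0.959, γ = 0.094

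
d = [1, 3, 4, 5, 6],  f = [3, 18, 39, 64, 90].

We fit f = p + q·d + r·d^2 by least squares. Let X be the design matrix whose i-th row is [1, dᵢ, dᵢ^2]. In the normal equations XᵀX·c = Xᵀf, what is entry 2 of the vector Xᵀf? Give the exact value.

1073

Entry 2 ↔ basis d, so (Xᵀf)_{2} = Σᵢ (d)·fᵢ = (1)·(3) + (3)·(18) + (4)·(39) + (5)·(64) + (6)·(90) = 1073.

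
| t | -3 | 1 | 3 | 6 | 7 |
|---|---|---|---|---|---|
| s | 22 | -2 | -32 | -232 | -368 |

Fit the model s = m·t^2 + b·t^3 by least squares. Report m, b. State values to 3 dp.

m = -0.503, b = -0.998

MᵀM·[m, b]ᵀ = Mᵀs reads: 3860·m + 24584·b = -26476;  24584·m + 165764·b = -177796.
(Σt^2·t^2 = 3860, Σt^2·t^3 = 24584, Σt^3·t^3 = 165764, Σt^2·s = -26476, Σt^3·s = -177796.)
Eliminating b: 165764·(row 1) − 24584·(row 2) gives 35475984·m = 165764·(-26476) − 24584·(-177796) = -17830800, so m = -123825/246361.
Then b = ((-177796) − 24584·(-123825/246361))/165764 = -245879/246361.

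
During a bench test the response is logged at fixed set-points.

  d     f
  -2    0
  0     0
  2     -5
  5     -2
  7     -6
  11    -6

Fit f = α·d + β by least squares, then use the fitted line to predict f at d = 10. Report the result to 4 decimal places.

The normal system AᵀA·[α, β]ᵀ = Aᵀf is [[203, 23]; [23, 6]]·[α, β]ᵀ = [-128, -19]ᵀ.
Eliminating β: 6·(row 1) − 23·(row 2) gives 689·α = 6·(-128) − 23·(-19) = -331, so α = -331/689.
Then β = ((-19) − 23·(-331/689))/6 = -913/689.
At d = 10: f̂ = (-331/689)·(10) + (-913/689)·(1) = -4223/689.

f̂ = -6.1292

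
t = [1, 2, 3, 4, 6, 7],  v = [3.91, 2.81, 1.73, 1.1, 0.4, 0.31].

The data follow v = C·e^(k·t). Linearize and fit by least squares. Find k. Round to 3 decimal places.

With ln vᵢ as the transformed response and tᵢ as the regressor:
Σt = 23.0000, Σ(t)² = 115.0000, Σln v = 0.9527, Σt·ln v = -8.2405.
Equations: 115.0000·k + 23.0000·ln C = -8.2405;  23.0000·k + 6·ln C = 0.9527.
Solving (det = 161.0000): k = -0.44320, ln C = 1.85770.

k = -0.443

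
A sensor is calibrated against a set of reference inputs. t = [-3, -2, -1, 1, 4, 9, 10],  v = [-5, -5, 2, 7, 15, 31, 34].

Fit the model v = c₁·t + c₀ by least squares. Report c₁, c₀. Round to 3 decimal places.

c₁ = 3.053, c₀ = 3.436

MᵀM·[c₁, c₀]ᵀ = Mᵀv reads: 212·c₁ + 18·c₀ = 709;  18·c₁ + 7·c₀ = 79.
Eliminating c₀: 7·(row 1) − 18·(row 2) gives 1160·c₁ = 7·709 − 18·79 = 3541, so c₁ = 3541/1160.
Then c₀ = (79 − 18·(3541/1160))/7 = 1993/580.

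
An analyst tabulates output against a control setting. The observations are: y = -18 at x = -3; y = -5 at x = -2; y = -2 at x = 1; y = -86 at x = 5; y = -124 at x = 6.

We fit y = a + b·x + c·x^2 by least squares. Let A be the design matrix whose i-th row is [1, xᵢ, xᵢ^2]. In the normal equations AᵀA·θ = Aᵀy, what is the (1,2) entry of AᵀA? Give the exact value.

Row 1 ↔ basis 1, column 2 ↔ basis x, so (AᵀA)_{1,2} = Σᵢ x = (1)·(-3) + (1)·(-2) + (1)·(1) + (1)·(5) + (1)·(6) = 7.

7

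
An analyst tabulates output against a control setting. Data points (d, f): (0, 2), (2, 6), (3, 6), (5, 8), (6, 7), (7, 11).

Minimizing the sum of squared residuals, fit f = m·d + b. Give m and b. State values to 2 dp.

m = 1.02, b = 2.74

Normal-equation sums: Σd·d = 123, Σd = 23, Σ1 = 6.
And Σd·f = 189, Σf = 40.
So MᵀM·[m, b]ᵀ = Mᵀf: [[123, 23]; [23, 6]]·[m, b]ᵀ = [189, 40]ᵀ.
Δ = 123·6 − 23² = 209.
m = (189·6 − 23·40)/209 = 214/209; b = (123·40 − 23·189)/209 = 573/209.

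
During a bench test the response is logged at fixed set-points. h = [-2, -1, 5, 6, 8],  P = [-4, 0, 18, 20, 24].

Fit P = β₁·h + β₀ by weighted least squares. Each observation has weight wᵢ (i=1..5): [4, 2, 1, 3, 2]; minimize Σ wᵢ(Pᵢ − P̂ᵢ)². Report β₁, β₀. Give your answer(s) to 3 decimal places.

Sums needed: Σwᵢ·h·h = 279, Σwᵢ·h = 29, Σwᵢ·1 = 12.
For XᵀWP: Σwᵢ·h·P = 866, Σwᵢ·P = 110.
So XᵀWX·[β₁, β₀]ᵀ = XᵀWP: [[279, 29]; [29, 12]]·[β₁, β₀]ᵀ = [866, 110]ᵀ.
Eliminating β₀: 12·(row 1) − 29·(row 2) gives 2507·β₁ = 12·866 − 29·110 = 7202, so β₁ = 7202/2507.
Then β₀ = (110 − 29·(7202/2507))/12 = 5576/2507.

β₁ = 2.873, β₀ = 2.224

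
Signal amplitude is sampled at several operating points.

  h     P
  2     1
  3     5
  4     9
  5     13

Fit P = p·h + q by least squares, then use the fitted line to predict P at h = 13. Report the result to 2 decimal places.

Normal-equation sums: Σh·h = 54, Σh = 14, Σ1 = 4.
For XᵀP: Σh·P = 118, ΣP = 28.
So XᵀX·[p, q]ᵀ = XᵀP: [[54, 14]; [14, 4]]·[p, q]ᵀ = [118, 28]ᵀ.
Determinant 54·4 − 14² = 20.
p = (118·4 − 14·28)/20 = 4; q = (54·28 − 14·118)/20 = -7.
At h = 13: P̂ = (4)·(13) + (-7)·(1) = 45.

P̂ = 45.00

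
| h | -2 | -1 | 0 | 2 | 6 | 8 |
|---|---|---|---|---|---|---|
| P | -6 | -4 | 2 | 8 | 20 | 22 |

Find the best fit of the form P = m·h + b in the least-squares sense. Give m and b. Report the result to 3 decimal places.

m = 2.932, b = 0.647

Sums needed: Σh·h = 109, Σh = 13, Σ1 = 6.
And Σh·P = 328, ΣP = 42.
So MᵀM·[m, b]ᵀ = MᵀP: [[109, 13]; [13, 6]]·[m, b]ᵀ = [328, 42]ᵀ.
Δ = 109·6 − 13² = 485.
m = (328·6 − 13·42)/485 = 1422/485; b = (109·42 − 13·328)/485 = 314/485.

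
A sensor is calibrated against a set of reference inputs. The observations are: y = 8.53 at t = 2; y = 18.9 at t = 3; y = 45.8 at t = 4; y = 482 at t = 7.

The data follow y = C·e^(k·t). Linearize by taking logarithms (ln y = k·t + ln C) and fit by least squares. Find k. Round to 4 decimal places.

With ln yᵢ as the transformed response and tᵢ as the regressor:
AᵀA = [[78.0000, 16.0000]; [16.0000, 4]], rhs = [71.6474, 15.0850]ᵀ  (here Σt = 16.0000, Σ(t)² = 78.0000, Σln y = 15.0850, Σt·ln y = 71.6474).
Δ = 78.0000·4 − (16.0000)² = 56.0000; k = (71.6474·4 − 16.0000·15.0850)/56.0000 = 0.80768, ln C = (78.0000·15.0850 − 16.0000·71.6474)/56.0000 = 0.54053.

k = 0.8077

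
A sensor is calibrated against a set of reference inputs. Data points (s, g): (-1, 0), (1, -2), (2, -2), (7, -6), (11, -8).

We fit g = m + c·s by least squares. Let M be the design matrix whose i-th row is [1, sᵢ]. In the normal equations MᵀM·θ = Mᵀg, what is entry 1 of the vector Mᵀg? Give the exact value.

Entry 1 ↔ basis 1, so (Mᵀg)_{1} = Σᵢ gᵢ = (1)·(0) + (1)·(-2) + (1)·(-2) + (1)·(-6) + (1)·(-8) = -18.

-18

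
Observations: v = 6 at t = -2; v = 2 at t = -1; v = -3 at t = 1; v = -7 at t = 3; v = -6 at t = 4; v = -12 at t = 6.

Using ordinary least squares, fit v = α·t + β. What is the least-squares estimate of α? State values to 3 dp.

α = -2.078

With design matrix A, AᵀA = [[67, 11]; [11, 6]] and Aᵀv = [-134, -20]ᵀ.
Δ = 67·6 − 11² = 281.
α = ((-134)·6 − 11·(-20))/281 = -584/281; β = (67·(-20) − 11·(-134))/281 = 134/281.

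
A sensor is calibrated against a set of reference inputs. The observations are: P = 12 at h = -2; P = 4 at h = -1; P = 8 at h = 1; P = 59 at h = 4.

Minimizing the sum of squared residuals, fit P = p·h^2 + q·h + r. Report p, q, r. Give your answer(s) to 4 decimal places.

p = 3.0682, q = 1.7348, r = 3.0076

Normal-equation sums: Σh^2·h^2 = 274, Σh^2·h = 56, Σh^2 = 22, Σh·h = 22, Σh = 2, Σ1 = 4.
And Σh^2·P = 1004, Σh·P = 216, ΣP = 83.
Inverting the 3×3 Gram matrix, [p, q, r]ᵀ = [135/44, 229/132, 397/132]ᵀ.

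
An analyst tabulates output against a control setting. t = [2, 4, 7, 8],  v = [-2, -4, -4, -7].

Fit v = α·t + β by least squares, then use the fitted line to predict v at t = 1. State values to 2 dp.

v̂ = -1.49

With design matrix X, XᵀX = [[133, 21]; [21, 4]] and Xᵀv = [-104, -17]ᵀ.
Δ = 133·4 − 21² = 91.
α = ((-104)·4 − 21·(-17))/91 = -59/91; β = (133·(-17) − 21·(-104))/91 = -11/13.
At t = 1: v̂ = (-59/91)·(1) + (-11/13)·(1) = -136/91.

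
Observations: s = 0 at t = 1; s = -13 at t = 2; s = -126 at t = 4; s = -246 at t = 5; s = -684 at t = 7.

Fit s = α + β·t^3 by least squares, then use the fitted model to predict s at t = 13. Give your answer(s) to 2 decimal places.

ŝ = -4393.16

With design matrix M, MᵀM = [[5, 541]; [541, 137435]] and Mᵀs = [-1069, -273530]ᵀ.
Δ = 5·137435 − 541² = 394494.
α = ((-1069)·137435 − 541·(-273530))/394494 = 9565/3554; β = (5·(-273530) − 541·(-1069))/394494 = -7111/3554.
At t = 13: ŝ = (9565/3554)·(1) + (-7111/3554)·(2197) = -7806651/1777.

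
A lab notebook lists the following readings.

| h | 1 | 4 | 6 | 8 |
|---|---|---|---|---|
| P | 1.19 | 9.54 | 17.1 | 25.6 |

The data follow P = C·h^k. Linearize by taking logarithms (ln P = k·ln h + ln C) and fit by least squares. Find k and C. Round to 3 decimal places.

Let Y = ln P. Fitting Y = k·ln h + ln C by least squares:
Over the data: Σln h = 5.2575, Σ(ln h)² = 9.4563, Σln P = 8.5111, Σln h·ln P = 14.9565.
Normal system: [[9.4563, 5.2575]; [5.2575, 4]]·[k, ln C]ᵀ = [14.9565, 8.5111]ᵀ.
Δ = 9.4563·4 − (5.2575)² = 10.1839; k = (14.9565·4 − 5.2575·8.5111)/10.1839 = 1.48066, ln C = (9.4563·8.5111 − 5.2575·14.9565)/10.1839 = 0.18164, so C = exp(0.18164) = 1.19919.

k = 1.481, C = 1.199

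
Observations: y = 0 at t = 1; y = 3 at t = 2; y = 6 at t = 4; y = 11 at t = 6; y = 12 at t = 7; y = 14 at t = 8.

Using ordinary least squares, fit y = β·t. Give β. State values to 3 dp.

β = 1.718

Forming MᵀM = [[170]] and Mᵀy = [292]ᵀ gives MᵀM·[β]ᵀ = Mᵀy.
Hence β = 292 / 170 ≈ 1.71765.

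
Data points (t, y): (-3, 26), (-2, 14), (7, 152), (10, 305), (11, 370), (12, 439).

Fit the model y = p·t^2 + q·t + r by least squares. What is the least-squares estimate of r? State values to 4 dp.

r = 1.7678

XᵀX·[p, q, r]ᵀ = Xᵀy reads: 47875·p + 4367·q + 427·r = 146224;  4367·p + 427·q + 35·r = 13346;  427·p + 35·q + 6·r = 1306.
Solving the 3×3 system (Gaussian elimination) gives p = 1126577/376648, q = 195967/376648, r = 166461/94162.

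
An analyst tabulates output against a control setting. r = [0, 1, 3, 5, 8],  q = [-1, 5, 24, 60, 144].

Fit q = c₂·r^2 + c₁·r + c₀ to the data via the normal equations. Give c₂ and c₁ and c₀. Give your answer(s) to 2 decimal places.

c₂ = 1.97, c₁ = 2.27, c₀ = -0.31

With design matrix M, MᵀM = [[4803, 665, 99]; [665, 99, 17]; [99, 17, 5]] and Mᵀq = [10937, 1529, 232]ᵀ.
Inverting the 3×3 Gram matrix, [c₂, c₁, c₀]ᵀ = [22833/11596, 26335/11596, -1789/5798]ᵀ.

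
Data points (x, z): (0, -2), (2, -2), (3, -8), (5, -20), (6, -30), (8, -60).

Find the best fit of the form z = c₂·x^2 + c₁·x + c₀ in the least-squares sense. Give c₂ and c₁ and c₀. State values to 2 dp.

c₂ = -1.17, c₁ = 2.19, c₀ = -2.26

With design matrix M, MᵀM = [[6114, 888, 138]; [888, 138, 24]; [138, 24, 6]] and Mᵀz = [-5500, -788, -122]ᵀ.
Inverting the 3×3 Gram matrix, [c₂, c₁, c₀]ᵀ = [-7/6, 46/21, -95/42]ᵀ.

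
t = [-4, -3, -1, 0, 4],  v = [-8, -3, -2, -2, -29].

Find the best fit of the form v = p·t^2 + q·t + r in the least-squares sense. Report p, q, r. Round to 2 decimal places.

With design matrix M, MᵀM = [[594, -28, 42]; [-28, 42, -4]; [42, -4, 5]] and Mᵀv = [-621, -73, -44]ᵀ.
Solving the 3×3 system (Gaussian elimination) gives p = -22871/23318, q = -61725/23318, r = -31231/11659.

p = -0.98, q = -2.65, r = -2.68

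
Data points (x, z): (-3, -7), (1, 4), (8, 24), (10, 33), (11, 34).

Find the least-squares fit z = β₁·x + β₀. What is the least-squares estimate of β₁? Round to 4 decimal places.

Sums needed: Σx·x = 295, Σx = 27, Σ1 = 5.
Moment sums: Σx·z = 921, Σz = 88.
Eliminating β₀: 5·(row 1) − 27·(row 2) gives 746·β₁ = 5·921 − 27·88 = 2229, so β₁ = 2229/746.
Then β₀ = (88 − 27·(2229/746))/5 = 1093/746.

β₁ = 2.9879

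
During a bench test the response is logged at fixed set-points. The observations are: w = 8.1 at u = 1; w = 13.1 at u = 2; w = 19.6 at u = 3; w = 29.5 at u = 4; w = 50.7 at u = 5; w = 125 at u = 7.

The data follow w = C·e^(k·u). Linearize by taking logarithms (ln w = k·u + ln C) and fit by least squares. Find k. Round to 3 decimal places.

k = 0.455

Linearized form: ln w = k·u + ln C. From the 6 transformed points,
Σu = 22.0000, Σ(u)² = 104.0000, Σln w = 19.7786, Σu·ln w = 83.1291.
Equations: 104.0000·k + 22.0000·ln C = 83.1291;  22.0000·k + 6·ln C = 19.7786.
Solving (det = 140.0000): k = 0.45460, ln C = 1.62956.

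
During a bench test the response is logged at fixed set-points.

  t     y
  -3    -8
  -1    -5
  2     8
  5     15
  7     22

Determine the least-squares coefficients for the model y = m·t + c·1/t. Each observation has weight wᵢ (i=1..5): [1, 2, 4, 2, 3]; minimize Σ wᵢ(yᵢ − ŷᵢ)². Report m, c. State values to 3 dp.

m = 3.045, c = 2.322

From the data, Σwᵢ·t·t = 224, Σwᵢ·t·1/t = 12, Σwᵢ·1/t·1/t = 35857/11025.
And Σwᵢ·t·y = 710, Σwᵢ·1/t·y = 926/21.
So AᵀWA·[m, c]ᵀ = AᵀWy: [[224, 12]; [12, 35857/11025]]·[m, c]ᵀ = [710, 926/21]ᵀ.
Δ = 224·(35857/11025) − 12² = 920624/1575.
m = (710·(35857/11025) − 12·(926/21))/(920624/1575) = 9812335/3222184; c = (224·(926/21) − 12·710)/(920624/1575) = 267225/115078.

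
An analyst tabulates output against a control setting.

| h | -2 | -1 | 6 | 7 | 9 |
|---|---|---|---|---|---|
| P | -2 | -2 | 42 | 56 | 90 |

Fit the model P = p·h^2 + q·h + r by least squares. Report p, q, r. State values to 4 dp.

Compute the Gram sums: Σh^2·h^2 = 10275, Σh^2·h = 1279, Σh^2 = 171, Σh·h = 171, Σh = 19, Σ1 = 5.
Moment sums: Σh^2·P = 11536, Σh·P = 1460, ΣP = 184.
Row-reducing yields p = 1891/1994, q = 43055/25922, r = -25209/12961.

p = 0.9483, q = 1.6609, r = -1.9450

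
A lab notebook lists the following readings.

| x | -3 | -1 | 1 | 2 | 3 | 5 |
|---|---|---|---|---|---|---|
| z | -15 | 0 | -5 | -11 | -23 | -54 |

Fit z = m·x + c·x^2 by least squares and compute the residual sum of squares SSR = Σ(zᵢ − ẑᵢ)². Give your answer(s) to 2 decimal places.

The normal equations are: 49·m + 133·c = -321;  133·m + 805·c = -1741.
Eliminating c: 805·(row 1) − 133·(row 2) gives 21756·m = 805·(-321) − 133·(-1741) = -26852, so m = -137/111.
Then c = ((-1741) − 133·(-137/111))/805 = -1522/777.
Residuals: -278/259, 563/777, -468/259, -541/777, -432/259, 887/777; SSR = 7391/777.

SSR = 9.51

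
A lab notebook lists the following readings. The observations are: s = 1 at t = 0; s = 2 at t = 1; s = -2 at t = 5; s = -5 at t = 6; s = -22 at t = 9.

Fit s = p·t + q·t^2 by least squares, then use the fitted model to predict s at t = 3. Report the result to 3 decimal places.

ŝ = 2.122

Compute the Gram sums: Σt·t = 143, Σt·t^2 = 1071, Σt^2·t^2 = 8483.
Moment sums: Σt·s = -236, Σt^2·s = -2010.
MᵀM·[p, q]ᵀ = Mᵀs becomes [[143, 1071]; [1071, 8483]]·[p, q]ᵀ = [-236, -2010]ᵀ.
Eliminating q: 8483·(row 1) − 1071·(row 2) gives 66028·p = 8483·(-236) − 1071·(-2010) = 150722, so p = 4433/1942.
Then q = ((-2010) − 1071·(4433/1942))/8483 = -17337/33014.
At t = 3: ŝ = (4433/1942)·(3) + (-17337/33014)·(9) = 35025/16507.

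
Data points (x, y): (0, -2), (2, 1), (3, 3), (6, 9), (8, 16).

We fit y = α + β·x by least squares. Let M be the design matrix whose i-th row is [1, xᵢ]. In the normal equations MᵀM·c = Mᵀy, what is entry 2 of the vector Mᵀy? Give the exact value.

Entry 2 ↔ basis x, so (Mᵀy)_{2} = Σᵢ (x)·yᵢ = (0)·(-2) + (2)·(1) + (3)·(3) + (6)·(9) + (8)·(16) = 193.

193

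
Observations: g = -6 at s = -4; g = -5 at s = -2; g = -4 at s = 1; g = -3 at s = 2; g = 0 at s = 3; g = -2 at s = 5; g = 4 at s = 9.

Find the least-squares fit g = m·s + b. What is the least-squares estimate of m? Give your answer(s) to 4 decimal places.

m = 0.7321

MᵀM·[m, b]ᵀ = Mᵀg reads: 140·m + 14·b = 50;  14·m + 7·b = -16.
(Σs·s = 140, Σs = 14, Σ1 = 7, Σs·g = 50, Σg = -16.)
Determinant 140·7 − 14² = 784.
m = (50·7 − 14·(-16))/784 = 41/56; b = (140·(-16) − 14·50)/784 = -15/4.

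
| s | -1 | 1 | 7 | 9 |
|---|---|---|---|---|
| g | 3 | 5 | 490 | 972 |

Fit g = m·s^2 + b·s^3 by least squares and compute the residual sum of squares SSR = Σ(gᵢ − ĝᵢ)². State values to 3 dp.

SSR = 1.960

Forming AᵀA = [[8964, 75856]; [75856, 649092]] and Aᵀg = [102750, 876660]ᵀ gives AᵀA·[m, b]ᵀ = Aᵀg.
Determinant 8964·649092 − 75856² = 64327952.
m = (102750·649092 − 75856·876660)/64327952 = 24285255/8040994; b = (8964·876660 − 75856·102750)/64327952 = 4011015/4020497.
Residuals: 7859757/8040994, 7897685/8040994, -1446725/8040994, 680643/8040994; SSR = 7878721/4020497.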